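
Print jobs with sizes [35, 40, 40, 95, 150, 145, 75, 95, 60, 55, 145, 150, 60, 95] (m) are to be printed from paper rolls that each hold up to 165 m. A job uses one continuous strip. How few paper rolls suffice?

Total = 150 + 150 + 145 + 145 + 95 + 95 + 95 + 75 + 60 + 60 + 55 + 40 + 40 + 35 = 1240 m.
Lower bound: ⌈1240/165⌉ = 8 paper rolls.
A packing using 9 paper rolls:
  roll 1: 150 = 150
  roll 2: 150 = 150
  roll 3: 145 = 145
  roll 4: 145 = 145
  roll 5: 95 + 60 = 155
  roll 6: 95 + 60 = 155
  roll 7: 95 + 55 = 150
  roll 8: 75 + 40 + 40 = 155
  roll 9: 35 = 35
No arrangement into 8 paper rolls stays within capacity, so 9 is optimal.

9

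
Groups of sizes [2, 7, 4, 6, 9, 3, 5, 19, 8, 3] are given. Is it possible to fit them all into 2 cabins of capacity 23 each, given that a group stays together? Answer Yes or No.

No

Total = 66; ⌈66/23⌉ = 3.
At least 3 cabins are required, but only 2 are allowed.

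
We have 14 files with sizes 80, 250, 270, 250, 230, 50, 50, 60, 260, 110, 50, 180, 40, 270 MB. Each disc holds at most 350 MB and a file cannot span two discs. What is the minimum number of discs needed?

7

Total = 270 + 270 + 260 + 250 + 250 + 230 + 180 + 110 + 80 + 60 + 50 + 50 + 50 + 40 = 2150 MB.
Lower bound: ⌈2150/350⌉ = 7 discs.
A packing using 7 discs:
  disc 1: 270 + 80 = 350
  disc 2: 270 + 60 = 330
  disc 3: 260 + 50 + 40 = 350
  disc 4: 250 + 50 + 50 = 350
  disc 5: 250 = 250
  disc 6: 230 + 110 = 340
  disc 7: 180 = 180
This matches the lower bound, so 7 is optimal.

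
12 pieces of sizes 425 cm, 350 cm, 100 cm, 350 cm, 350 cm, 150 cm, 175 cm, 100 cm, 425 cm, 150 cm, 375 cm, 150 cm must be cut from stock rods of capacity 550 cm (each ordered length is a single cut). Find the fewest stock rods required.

Total = 425 + 425 + 375 + 350 + 350 + 350 + 175 + 150 + 150 + 150 + 100 + 100 = 3100 cm.
Lower bound: ⌈3100/550⌉ = 6 stock rods.
A packing using 6 stock rods:
  stock rod 1: 425 + 100 = 525
  stock rod 2: 425 + 100 = 525
  stock rod 3: 375 + 175 = 550
  stock rod 4: 350 + 150 = 500
  stock rod 5: 350 + 150 = 500
  stock rod 6: 350 + 150 = 500
This matches the lower bound, so 6 is optimal.

6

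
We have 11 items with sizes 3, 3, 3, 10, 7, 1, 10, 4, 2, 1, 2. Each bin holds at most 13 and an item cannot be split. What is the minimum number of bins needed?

Total = 10 + 10 + 7 + 4 + 3 + 3 + 3 + 2 + 2 + 1 + 1 = 46.
Lower bound: ⌈46/13⌉ = 4 bins.
A packing using 4 bins:
  bin 1: 10 + 3 = 13
  bin 2: 10 + 3 = 13
  bin 3: 7 + 4 + 2 = 13
  bin 4: 3 + 2 + 1 + 1 = 7
This matches the lower bound, so 4 is optimal.

4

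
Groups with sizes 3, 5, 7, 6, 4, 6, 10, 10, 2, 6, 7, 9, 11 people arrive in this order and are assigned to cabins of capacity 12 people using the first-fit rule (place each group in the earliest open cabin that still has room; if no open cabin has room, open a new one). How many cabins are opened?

9

  3 → cabin 1 (new)  [load 3/12]
  5 → cabin 1  [load 8/12]
  7 → cabin 2 (new)  [load 7/12]
  6 → cabin 3 (new)  [load 6/12]
  4 → cabin 1  [load 12/12]
  6 → cabin 3  [load 12/12]
  10 → cabin 4 (new)  [load 10/12]
  10 → cabin 5 (new)  [load 10/12]
  2 → cabin 2  [load 9/12]
  6 → cabin 6 (new)  [load 6/12]
  7 → cabin 7 (new)  [load 7/12]
  9 → cabin 8 (new)  [load 9/12]
  11 → cabin 9 (new)  [load 11/12]
9 cabins opened.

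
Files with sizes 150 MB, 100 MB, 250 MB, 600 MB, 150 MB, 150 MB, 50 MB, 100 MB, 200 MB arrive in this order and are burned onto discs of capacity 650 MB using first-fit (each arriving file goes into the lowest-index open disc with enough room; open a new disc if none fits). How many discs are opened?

  150 → disc 1 (new)  [load 150/650]
  100 → disc 1  [load 250/650]
  250 → disc 1  [load 500/650]
  600 → disc 2 (new)  [load 600/650]
  150 → disc 1  [load 650/650]
  150 → disc 3 (new)  [load 150/650]
  50 → disc 2  [load 650/650]
  100 → disc 3  [load 250/650]
  200 → disc 3  [load 450/650]
3 discs opened.

3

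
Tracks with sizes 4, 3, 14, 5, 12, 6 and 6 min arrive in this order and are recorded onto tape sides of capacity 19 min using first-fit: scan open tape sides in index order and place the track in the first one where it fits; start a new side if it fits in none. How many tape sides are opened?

  4 → side 1 (new)  [load 4/19]
  3 → side 1  [load 7/19]
  14 → side 2 (new)  [load 14/19]
  5 → side 1  [load 12/19]
  12 → side 3 (new)  [load 12/19]
  6 → side 1  [load 18/19]
  6 → side 3  [load 18/19]
3 tape sides opened.

3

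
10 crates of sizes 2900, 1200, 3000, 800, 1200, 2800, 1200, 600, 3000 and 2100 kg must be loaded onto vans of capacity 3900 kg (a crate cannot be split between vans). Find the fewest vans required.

Total = 3000 + 3000 + 2900 + 2800 + 2100 + 1200 + 1200 + 1200 + 800 + 600 = 18800 kg.
Lower bound: ⌈18800/3900⌉ = 5 vans.
A packing using 6 vans:
  van 1: 3000 + 800 = 3800
  van 2: 3000 + 600 = 3600
  van 3: 2900 = 2900
  van 4: 2800 = 2800
  van 5: 2100 + 1200 = 3300
  van 6: 1200 + 1200 = 2400
No arrangement into 5 vans stays within capacity, so 6 is optimal.

6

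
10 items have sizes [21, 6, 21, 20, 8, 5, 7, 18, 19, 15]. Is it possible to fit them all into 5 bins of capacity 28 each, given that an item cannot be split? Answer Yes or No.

No

Total = 140; ⌈140/28⌉ = 5.
6 items each exceed half the capacity and cannot share a bin, forcing at least 6 bins.
At least 6 bins are required, but only 5 are allowed.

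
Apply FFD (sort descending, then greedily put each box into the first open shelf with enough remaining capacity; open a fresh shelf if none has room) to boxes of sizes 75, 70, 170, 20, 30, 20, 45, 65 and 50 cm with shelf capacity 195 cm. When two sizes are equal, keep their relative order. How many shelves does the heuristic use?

Sorted descending: 170, 75, 70, 65, 50, 45, 30, 20, 20.
  170 → shelf 1 (new)  [load 170/195]
  75 → shelf 2 (new)  [load 75/195]
  70 → shelf 2  [load 145/195]
  65 → shelf 3 (new)  [load 65/195]
  50 → shelf 2  [load 195/195]
  45 → shelf 3  [load 110/195]
  30 → shelf 3  [load 140/195]
  20 → shelf 1  [load 190/195]
  20 → shelf 3  [load 160/195]
3 shelves opened.

3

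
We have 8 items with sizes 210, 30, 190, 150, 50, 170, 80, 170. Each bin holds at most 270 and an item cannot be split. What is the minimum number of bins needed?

5

Total = 210 + 190 + 170 + 170 + 150 + 80 + 50 + 30 = 1050.
Lower bound: ⌈1050/270⌉ = 4 bins.
Also, 5 items each exceed 135, and no two of those can share a bin, so at least 5 bins are needed.
A packing using 5 bins:
  bin 1: 210 + 50 = 260
  bin 2: 190 + 80 = 270
  bin 3: 170 + 30 = 200
  bin 4: 170 = 170
  bin 5: 150 = 150
This matches the lower bound, so 5 is optimal.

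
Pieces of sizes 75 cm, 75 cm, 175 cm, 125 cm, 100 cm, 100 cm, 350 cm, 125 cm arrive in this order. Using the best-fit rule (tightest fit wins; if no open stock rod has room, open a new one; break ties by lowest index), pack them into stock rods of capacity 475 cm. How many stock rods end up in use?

  75 → stock rod 1 (new)  [load 75/475]
  75 → stock rod 1  [load 150/475]
  175 → stock rod 1  [load 325/475]
  125 → stock rod 1  [load 450/475]
  100 → stock rod 2 (new)  [load 100/475]
  100 → stock rod 2  [load 200/475]
  350 → stock rod 3 (new)  [load 350/475]
  125 → stock rod 3  [load 475/475]
3 stock rods opened.

3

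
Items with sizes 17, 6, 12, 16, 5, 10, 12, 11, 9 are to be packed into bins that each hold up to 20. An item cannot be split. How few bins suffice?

6

Total = 17 + 16 + 12 + 12 + 11 + 10 + 9 + 6 + 5 = 98.
Lower bound: ⌈98/20⌉ = 5 bins.
A packing using 6 bins:
  bin 1: 17 = 17
  bin 2: 16 = 16
  bin 3: 12 + 6 = 18
  bin 4: 12 + 5 = 17
  bin 5: 11 + 9 = 20
  bin 6: 10 = 10
No arrangement into 5 bins stays within capacity, so 6 is optimal.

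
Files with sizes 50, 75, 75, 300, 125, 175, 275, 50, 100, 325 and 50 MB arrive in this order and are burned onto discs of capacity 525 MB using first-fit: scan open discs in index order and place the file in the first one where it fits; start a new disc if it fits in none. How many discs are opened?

4

  50 → disc 1 (new)  [load 50/525]
  75 → disc 1  [load 125/525]
  75 → disc 1  [load 200/525]
  300 → disc 1  [load 500/525]
  125 → disc 2 (new)  [load 125/525]
  175 → disc 2  [load 300/525]
  275 → disc 3 (new)  [load 275/525]
  50 → disc 2  [load 350/525]
  100 → disc 2  [load 450/525]
  325 → disc 4 (new)  [load 325/525]
  50 → disc 2  [load 500/525]
4 discs opened.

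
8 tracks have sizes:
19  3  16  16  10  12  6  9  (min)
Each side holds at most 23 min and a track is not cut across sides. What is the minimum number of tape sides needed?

Total = 19 + 16 + 16 + 12 + 10 + 9 + 6 + 3 = 91 min.
Lower bound: ⌈91/23⌉ = 4 tape sides.
A packing using 5 tape sides:
  side 1: 19 + 3 = 22
  side 2: 16 + 6 = 22
  side 3: 16 = 16
  side 4: 12 + 10 = 22
  side 5: 9 = 9
No arrangement into 4 tape sides stays within capacity, so 5 is optimal.

5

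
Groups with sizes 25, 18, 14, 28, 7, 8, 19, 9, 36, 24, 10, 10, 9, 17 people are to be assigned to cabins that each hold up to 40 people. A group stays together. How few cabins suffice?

7

Total = 36 + 28 + 25 + 24 + 19 + 18 + 17 + 14 + 10 + 10 + 9 + 9 + 8 + 7 = 234 people.
Lower bound: ⌈234/40⌉ = 6 cabins.
A packing using 7 cabins:
  cabin 1: 36 = 36
  cabin 2: 28 + 10 = 38
  cabin 3: 25 + 14 = 39
  cabin 4: 24 + 10 = 34
  cabin 5: 19 + 18 = 37
  cabin 6: 17 + 9 + 9 = 35
  cabin 7: 8 + 7 = 15
No arrangement into 6 cabins stays within capacity, so 7 is optimal.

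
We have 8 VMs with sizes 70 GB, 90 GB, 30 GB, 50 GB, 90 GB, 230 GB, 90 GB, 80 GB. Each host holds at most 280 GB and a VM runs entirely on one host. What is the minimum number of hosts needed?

Total = 230 + 90 + 90 + 90 + 80 + 70 + 50 + 30 = 730 GB.
Lower bound: ⌈730/280⌉ = 3 hosts.
A packing using 3 hosts:
  host 1: 230 + 50 = 280
  host 2: 90 + 90 + 90 = 270
  host 3: 80 + 70 + 30 = 180
This matches the lower bound, so 3 is optimal.

3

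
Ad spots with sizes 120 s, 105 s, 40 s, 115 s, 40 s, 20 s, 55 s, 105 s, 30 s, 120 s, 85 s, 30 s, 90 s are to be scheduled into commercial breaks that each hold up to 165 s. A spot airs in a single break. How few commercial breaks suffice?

7

Total = 120 + 120 + 115 + 105 + 105 + 90 + 85 + 55 + 40 + 40 + 30 + 30 + 20 = 955 s.
Lower bound: ⌈955/165⌉ = 6 commercial breaks.
Also, 7 ad spots each exceed 165/2 s, and no two of those can share a break, so at least 7 commercial breaks are needed.
A packing using 7 commercial breaks:
  break 1: 120 + 40 = 160
  break 2: 120 + 40 = 160
  break 3: 115 + 30 + 20 = 165
  break 4: 105 + 55 = 160
  break 5: 105 + 30 = 135
  break 6: 90 = 90
  break 7: 85 = 85
This matches the lower bound, so 7 is optimal.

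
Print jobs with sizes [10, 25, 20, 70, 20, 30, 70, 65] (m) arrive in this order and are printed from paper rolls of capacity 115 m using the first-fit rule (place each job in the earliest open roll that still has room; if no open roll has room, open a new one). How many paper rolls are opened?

  10 → roll 1 (new)  [load 10/115]
  25 → roll 1  [load 35/115]
  20 → roll 1  [load 55/115]
  70 → roll 2 (new)  [load 70/115]
  20 → roll 1  [load 75/115]
  30 → roll 1  [load 105/115]
  70 → roll 3 (new)  [load 70/115]
  65 → roll 4 (new)  [load 65/115]
4 paper rolls opened.

4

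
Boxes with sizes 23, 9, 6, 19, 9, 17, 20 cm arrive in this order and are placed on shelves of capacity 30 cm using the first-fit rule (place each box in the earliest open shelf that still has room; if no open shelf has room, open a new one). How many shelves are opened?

4

  23 → shelf 1 (new)  [load 23/30]
  9 → shelf 2 (new)  [load 9/30]
  6 → shelf 1  [load 29/30]
  19 → shelf 2  [load 28/30]
  9 → shelf 3 (new)  [load 9/30]
  17 → shelf 3  [load 26/30]
  20 → shelf 4 (new)  [load 20/30]
4 shelves opened.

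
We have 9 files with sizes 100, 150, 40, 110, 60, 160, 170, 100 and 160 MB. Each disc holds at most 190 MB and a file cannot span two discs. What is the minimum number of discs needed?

Total = 170 + 160 + 160 + 150 + 110 + 100 + 100 + 60 + 40 = 1050 MB.
Lower bound: ⌈1050/190⌉ = 6 discs.
Also, 7 files each exceed 95 MB, and no two of those can share a disc, so at least 7 discs are needed.
A packing using 7 discs:
  disc 1: 170 = 170
  disc 2: 160 = 160
  disc 3: 160 = 160
  disc 4: 150 + 40 = 190
  disc 5: 110 + 60 = 170
  disc 6: 100 = 100
  disc 7: 100 = 100
This matches the lower bound, so 7 is optimal.

7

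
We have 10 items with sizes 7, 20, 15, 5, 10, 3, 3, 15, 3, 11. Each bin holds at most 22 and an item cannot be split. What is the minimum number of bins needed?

5

Total = 20 + 15 + 15 + 11 + 10 + 7 + 5 + 3 + 3 + 3 = 92.
Lower bound: ⌈92/22⌉ = 5 bins.
A packing using 5 bins:
  bin 1: 20 = 20
  bin 2: 15 + 7 = 22
  bin 3: 15 + 5 = 20
  bin 4: 11 + 10 = 21
  bin 5: 3 + 3 + 3 = 9
This matches the lower bound, so 5 is optimal.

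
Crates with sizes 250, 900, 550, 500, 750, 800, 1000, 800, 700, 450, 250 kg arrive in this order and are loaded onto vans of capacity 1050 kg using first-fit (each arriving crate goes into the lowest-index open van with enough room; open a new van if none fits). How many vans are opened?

  250 → van 1 (new)  [load 250/1050]
  900 → van 2 (new)  [load 900/1050]
  550 → van 1  [load 800/1050]
  500 → van 3 (new)  [load 500/1050]
  750 → van 4 (new)  [load 750/1050]
  800 → van 5 (new)  [load 800/1050]
  1000 → van 6 (new)  [load 1000/1050]
  800 → van 7 (new)  [load 800/1050]
  700 → van 8 (new)  [load 700/1050]
  450 → van 3  [load 950/1050]
  250 → van 1  [load 1050/1050]
8 vans opened.

8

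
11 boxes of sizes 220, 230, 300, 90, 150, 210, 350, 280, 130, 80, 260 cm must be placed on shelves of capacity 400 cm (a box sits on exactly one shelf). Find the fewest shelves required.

Total = 350 + 300 + 280 + 260 + 230 + 220 + 210 + 150 + 130 + 90 + 80 = 2300 cm.
Lower bound: ⌈2300/400⌉ = 6 shelves.
Also, 7 boxes each exceed 200 cm, and no two of those can share a shelf, so at least 7 shelves are needed.
A packing using 7 shelves:
  shelf 1: 350 = 350
  shelf 2: 300 + 90 = 390
  shelf 3: 280 + 80 = 360
  shelf 4: 260 + 130 = 390
  shelf 5: 230 + 150 = 380
  shelf 6: 220 = 220
  shelf 7: 210 = 210
This matches the lower bound, so 7 is optimal.

7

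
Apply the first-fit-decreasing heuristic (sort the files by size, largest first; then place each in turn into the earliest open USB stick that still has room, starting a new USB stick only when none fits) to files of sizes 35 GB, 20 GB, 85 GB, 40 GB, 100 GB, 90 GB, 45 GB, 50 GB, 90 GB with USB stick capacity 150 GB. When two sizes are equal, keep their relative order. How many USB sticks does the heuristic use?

Sorted descending: 100, 90, 90, 85, 50, 45, 40, 35, 20.
  100 → USB stick 1 (new)  [load 100/150]
  90 → USB stick 2 (new)  [load 90/150]
  90 → USB stick 3 (new)  [load 90/150]
  85 → USB stick 4 (new)  [load 85/150]
  50 → USB stick 1  [load 150/150]
  45 → USB stick 2  [load 135/150]
  40 → USB stick 3  [load 130/150]
  35 → USB stick 4  [load 120/150]
  20 → USB stick 3  [load 150/150]
4 USB sticks opened.

4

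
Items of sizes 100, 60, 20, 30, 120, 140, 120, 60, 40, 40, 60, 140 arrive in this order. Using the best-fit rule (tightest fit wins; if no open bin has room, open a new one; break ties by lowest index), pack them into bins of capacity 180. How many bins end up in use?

  100 → bin 1 (new)  [load 100/180]
  60 → bin 1  [load 160/180]
  20 → bin 1  [load 180/180]
  30 → bin 2 (new)  [load 30/180]
  120 → bin 2  [load 150/180]
  140 → bin 3 (new)  [load 140/180]
  120 → bin 4 (new)  [load 120/180]
  60 → bin 4  [load 180/180]
  40 → bin 3  [load 180/180]
  40 → bin 5 (new)  [load 40/180]
  60 → bin 5  [load 100/180]
  140 → bin 6 (new)  [load 140/180]
6 bins opened.

6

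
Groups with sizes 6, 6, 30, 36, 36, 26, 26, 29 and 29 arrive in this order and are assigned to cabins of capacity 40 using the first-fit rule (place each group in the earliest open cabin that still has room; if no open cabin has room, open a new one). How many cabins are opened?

  6 → cabin 1 (new)  [load 6/40]
  6 → cabin 1  [load 12/40]
  30 → cabin 2 (new)  [load 30/40]
  36 → cabin 3 (new)  [load 36/40]
  36 → cabin 4 (new)  [load 36/40]
  26 → cabin 1  [load 38/40]
  26 → cabin 5 (new)  [load 26/40]
  29 → cabin 6 (new)  [load 29/40]
  29 → cabin 7 (new)  [load 29/40]
7 cabins opened.

7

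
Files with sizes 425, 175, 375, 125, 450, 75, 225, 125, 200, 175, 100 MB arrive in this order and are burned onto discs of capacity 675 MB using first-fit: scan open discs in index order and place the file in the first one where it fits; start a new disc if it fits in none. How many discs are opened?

4

  425 → disc 1 (new)  [load 425/675]
  175 → disc 1  [load 600/675]
  375 → disc 2 (new)  [load 375/675]
  125 → disc 2  [load 500/675]
  450 → disc 3 (new)  [load 450/675]
  75 → disc 1  [load 675/675]
  225 → disc 3  [load 675/675]
  125 → disc 2  [load 625/675]
  200 → disc 4 (new)  [load 200/675]
  175 → disc 4  [load 375/675]
  100 → disc 4  [load 475/675]
4 discs opened.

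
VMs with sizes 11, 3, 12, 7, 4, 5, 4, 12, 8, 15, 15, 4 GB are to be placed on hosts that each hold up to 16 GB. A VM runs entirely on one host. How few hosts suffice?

Total = 15 + 15 + 12 + 12 + 11 + 8 + 7 + 5 + 4 + 4 + 4 + 3 = 100 GB.
Lower bound: ⌈100/16⌉ = 7 hosts.
A packing using 7 hosts:
  host 1: 15 = 15
  host 2: 15 = 15
  host 3: 12 + 4 = 16
  host 4: 12 + 4 = 16
  host 5: 11 + 5 = 16
  host 6: 8 + 7 = 15
  host 7: 4 + 3 = 7
This matches the lower bound, so 7 is optimal.

7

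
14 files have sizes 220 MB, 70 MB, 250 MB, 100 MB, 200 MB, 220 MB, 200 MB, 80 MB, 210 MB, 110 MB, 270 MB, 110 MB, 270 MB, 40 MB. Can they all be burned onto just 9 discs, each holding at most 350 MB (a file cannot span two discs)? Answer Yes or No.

Yes

A valid assignment using 8 discs:
  disc 1: 270 + 80 = 350
  disc 2: 270 + 70 = 340
  disc 3: 250 + 100 = 350
  disc 4: 220 + 110 = 330
  disc 5: 220 + 110 = 330
  disc 6: 210 + 40 = 250
  disc 7: 200 = 200
  disc 8: 200 = 200
That uses only 8 ≤ 9, so 9 discs are enough.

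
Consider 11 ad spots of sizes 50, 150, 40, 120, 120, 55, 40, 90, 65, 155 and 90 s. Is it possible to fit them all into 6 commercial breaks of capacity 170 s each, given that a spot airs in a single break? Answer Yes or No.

Total = 975 s; ⌈975/170⌉ = 6.
The bound of 6 does not rule out 6, but exhaustive search shows no assignment into 6 commercial breaks of capacity 170 s exists — the minimum is 7.

No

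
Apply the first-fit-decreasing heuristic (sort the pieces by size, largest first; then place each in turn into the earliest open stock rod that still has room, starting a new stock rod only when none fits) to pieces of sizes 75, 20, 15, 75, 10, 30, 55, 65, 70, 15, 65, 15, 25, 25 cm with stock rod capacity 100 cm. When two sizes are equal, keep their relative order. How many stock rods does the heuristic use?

6

Sorted descending: 75, 75, 70, 65, 65, 55, 30, 25, 25, 20, 15, 15, 15, 10.
  75 → stock rod 1 (new)  [load 75/100]
  75 → stock rod 2 (new)  [load 75/100]
  70 → stock rod 3 (new)  [load 70/100]
  65 → stock rod 4 (new)  [load 65/100]
  65 → stock rod 5 (new)  [load 65/100]
  55 → stock rod 6 (new)  [load 55/100]
  30 → stock rod 3  [load 100/100]
  25 → stock rod 1  [load 100/100]
  25 → stock rod 2  [load 100/100]
  20 → stock rod 4  [load 85/100]
  15 → stock rod 4  [load 100/100]
  15 → stock rod 5  [load 80/100]
  15 → stock rod 5  [load 95/100]
  10 → stock rod 6  [load 65/100]
6 stock rods opened.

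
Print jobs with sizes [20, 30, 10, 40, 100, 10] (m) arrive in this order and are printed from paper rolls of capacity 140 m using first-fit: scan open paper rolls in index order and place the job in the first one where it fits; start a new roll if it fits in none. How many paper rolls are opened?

  20 → roll 1 (new)  [load 20/140]
  30 → roll 1  [load 50/140]
  10 → roll 1  [load 60/140]
  40 → roll 1  [load 100/140]
  100 → roll 2 (new)  [load 100/140]
  10 → roll 1  [load 110/140]
2 paper rolls opened.

2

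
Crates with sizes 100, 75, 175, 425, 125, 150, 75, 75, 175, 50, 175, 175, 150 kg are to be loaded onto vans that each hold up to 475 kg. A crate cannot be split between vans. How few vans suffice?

5

Total = 425 + 175 + 175 + 175 + 175 + 150 + 150 + 125 + 100 + 75 + 75 + 75 + 50 = 1925 kg.
Lower bound: ⌈1925/475⌉ = 5 vans.
A packing using 5 vans:
  van 1: 425 + 50 = 475
  van 2: 175 + 175 + 125 = 475
  van 3: 175 + 175 + 100 = 450
  van 4: 150 + 150 + 75 + 75 = 450
  van 5: 75 = 75
This matches the lower bound, so 5 is optimal.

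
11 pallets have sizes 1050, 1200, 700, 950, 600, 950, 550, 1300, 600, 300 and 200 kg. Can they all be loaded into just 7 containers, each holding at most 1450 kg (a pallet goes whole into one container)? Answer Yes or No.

Yes

A valid assignment using 7 containers:
  container 1: 1300 = 1300
  container 2: 1200 + 200 = 1400
  container 3: 1050 + 300 = 1350
  container 4: 950 = 950
  container 5: 950 = 950
  container 6: 700 + 600 = 1300
  container 7: 600 + 550 = 1150
Every load is within 1450 kg, so 7 containers suffice.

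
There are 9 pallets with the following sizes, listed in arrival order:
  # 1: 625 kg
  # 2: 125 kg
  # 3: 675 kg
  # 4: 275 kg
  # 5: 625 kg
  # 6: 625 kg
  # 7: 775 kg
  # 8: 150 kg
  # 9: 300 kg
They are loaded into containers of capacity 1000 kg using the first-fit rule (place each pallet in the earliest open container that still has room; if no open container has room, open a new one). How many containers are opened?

  625 → container 1 (new)  [load 625/1000]
  125 → container 1  [load 750/1000]
  675 → container 2 (new)  [load 675/1000]
  275 → container 2  [load 950/1000]
  625 → container 3 (new)  [load 625/1000]
  625 → container 4 (new)  [load 625/1000]
  775 → container 5 (new)  [load 775/1000]
  150 → container 1  [load 900/1000]
  300 → container 3  [load 925/1000]
5 containers opened.

5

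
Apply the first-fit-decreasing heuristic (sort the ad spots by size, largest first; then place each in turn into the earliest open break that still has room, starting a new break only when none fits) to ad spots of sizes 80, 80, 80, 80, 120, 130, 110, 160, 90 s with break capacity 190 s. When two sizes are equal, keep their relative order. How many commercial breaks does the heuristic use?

Sorted descending: 160, 130, 120, 110, 90, 80, 80, 80, 80.
  160 → break 1 (new)  [load 160/190]
  130 → break 2 (new)  [load 130/190]
  120 → break 3 (new)  [load 120/190]
  110 → break 4 (new)  [load 110/190]
  90 → break 5 (new)  [load 90/190]
  80 → break 4  [load 190/190]
  80 → break 5  [load 170/190]
  80 → break 6 (new)  [load 80/190]
  80 → break 6  [load 160/190]
6 commercial breaks opened.

6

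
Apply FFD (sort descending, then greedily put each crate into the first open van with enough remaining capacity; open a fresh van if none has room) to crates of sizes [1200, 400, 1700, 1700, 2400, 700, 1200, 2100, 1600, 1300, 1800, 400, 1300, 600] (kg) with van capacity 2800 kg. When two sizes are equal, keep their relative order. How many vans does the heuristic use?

Sorted descending: 2400, 2100, 1800, 1700, 1700, 1600, 1300, 1300, 1200, 1200, 700, 600, 400, 400.
  2400 → van 1 (new)  [load 2400/2800]
  2100 → van 2 (new)  [load 2100/2800]
  1800 → van 3 (new)  [load 1800/2800]
  1700 → van 4 (new)  [load 1700/2800]
  1700 → van 5 (new)  [load 1700/2800]
  1600 → van 6 (new)  [load 1600/2800]
  1300 → van 7 (new)  [load 1300/2800]
  1300 → van 7  [load 2600/2800]
  1200 → van 6  [load 2800/2800]
  1200 → van 8 (new)  [load 1200/2800]
  700 → van 2  [load 2800/2800]
  600 → van 3  [load 2400/2800]
  400 → van 1  [load 2800/2800]
  400 → van 3  [load 2800/2800]
8 vans opened.

8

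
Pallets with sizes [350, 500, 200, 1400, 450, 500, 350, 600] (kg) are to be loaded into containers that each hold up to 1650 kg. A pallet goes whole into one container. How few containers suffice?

3

Total = 1400 + 600 + 500 + 500 + 450 + 350 + 350 + 200 = 4350 kg.
Lower bound: ⌈4350/1650⌉ = 3 containers.
A packing using 3 containers:
  container 1: 1400 + 200 = 1600
  container 2: 600 + 500 + 500 = 1600
  container 3: 450 + 350 + 350 = 1150
This matches the lower bound, so 3 is optimal.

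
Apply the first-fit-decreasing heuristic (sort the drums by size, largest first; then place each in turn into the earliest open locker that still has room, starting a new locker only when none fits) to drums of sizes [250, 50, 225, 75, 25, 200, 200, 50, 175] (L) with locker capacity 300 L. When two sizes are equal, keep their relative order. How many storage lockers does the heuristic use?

Sorted descending: 250, 225, 200, 200, 175, 75, 50, 50, 25.
  250 → locker 1 (new)  [load 250/300]
  225 → locker 2 (new)  [load 225/300]
  200 → locker 3 (new)  [load 200/300]
  200 → locker 4 (new)  [load 200/300]
  175 → locker 5 (new)  [load 175/300]
  75 → locker 2  [load 300/300]
  50 → locker 1  [load 300/300]
  50 → locker 3  [load 250/300]
  25 → locker 3  [load 275/300]
5 storage lockers opened.

5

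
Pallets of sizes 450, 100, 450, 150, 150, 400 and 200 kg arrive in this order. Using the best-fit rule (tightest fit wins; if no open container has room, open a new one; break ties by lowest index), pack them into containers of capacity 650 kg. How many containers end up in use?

  450 → container 1 (new)  [load 450/650]
  100 → container 1  [load 550/650]
  450 → container 2 (new)  [load 450/650]
  150 → container 2  [load 600/650]
  150 → container 3 (new)  [load 150/650]
  400 → container 3  [load 550/650]
  200 → container 4 (new)  [load 200/650]
4 containers opened.

4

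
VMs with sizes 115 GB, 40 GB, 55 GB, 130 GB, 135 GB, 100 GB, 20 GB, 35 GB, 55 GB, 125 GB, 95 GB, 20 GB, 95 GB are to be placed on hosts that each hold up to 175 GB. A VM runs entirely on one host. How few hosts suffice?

7

Total = 135 + 130 + 125 + 115 + 100 + 95 + 95 + 55 + 55 + 40 + 35 + 20 + 20 = 1020 GB.
Lower bound: ⌈1020/175⌉ = 6 hosts.
Also, 7 VMs each exceed 175/2 GB, and no two of those can share a host, so at least 7 hosts are needed.
A packing using 7 hosts:
  host 1: 135 + 40 = 175
  host 2: 130 + 35 = 165
  host 3: 125 + 20 + 20 = 165
  host 4: 115 + 55 = 170
  host 5: 100 + 55 = 155
  host 6: 95 = 95
  host 7: 95 = 95
This matches the lower bound, so 7 is optimal.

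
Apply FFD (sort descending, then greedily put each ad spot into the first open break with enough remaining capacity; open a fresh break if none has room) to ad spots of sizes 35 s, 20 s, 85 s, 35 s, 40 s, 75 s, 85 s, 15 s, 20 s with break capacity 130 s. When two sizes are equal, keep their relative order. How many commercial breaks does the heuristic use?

Sorted descending: 85, 85, 75, 40, 35, 35, 20, 20, 15.
  85 → break 1 (new)  [load 85/130]
  85 → break 2 (new)  [load 85/130]
  75 → break 3 (new)  [load 75/130]
  40 → break 1  [load 125/130]
  35 → break 2  [load 120/130]
  35 → break 3  [load 110/130]
  20 → break 3  [load 130/130]
  20 → break 4 (new)  [load 20/130]
  15 → break 4  [load 35/130]
4 commercial breaks opened.

4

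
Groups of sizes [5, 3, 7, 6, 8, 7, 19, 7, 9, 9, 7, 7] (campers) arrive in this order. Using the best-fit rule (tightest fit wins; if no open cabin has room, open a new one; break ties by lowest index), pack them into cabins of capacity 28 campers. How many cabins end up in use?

4

  5 → cabin 1 (new)  [load 5/28]
  3 → cabin 1  [load 8/28]
  7 → cabin 1  [load 15/28]
  6 → cabin 1  [load 21/28]
  8 → cabin 2 (new)  [load 8/28]
  7 → cabin 1  [load 28/28]
  19 → cabin 2  [load 27/28]
  7 → cabin 3 (new)  [load 7/28]
  9 → cabin 3  [load 16/28]
  9 → cabin 3  [load 25/28]
  7 → cabin 4 (new)  [load 7/28]
  7 → cabin 4  [load 14/28]
4 cabins opened.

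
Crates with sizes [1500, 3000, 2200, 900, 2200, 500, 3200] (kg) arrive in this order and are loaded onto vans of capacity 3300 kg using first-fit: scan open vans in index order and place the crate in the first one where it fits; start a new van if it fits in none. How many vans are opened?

  1500 → van 1 (new)  [load 1500/3300]
  3000 → van 2 (new)  [load 3000/3300]
  2200 → van 3 (new)  [load 2200/3300]
  900 → van 1  [load 2400/3300]
  2200 → van 4 (new)  [load 2200/3300]
  500 → van 1  [load 2900/3300]
  3200 → van 5 (new)  [load 3200/3300]
5 vans opened.

5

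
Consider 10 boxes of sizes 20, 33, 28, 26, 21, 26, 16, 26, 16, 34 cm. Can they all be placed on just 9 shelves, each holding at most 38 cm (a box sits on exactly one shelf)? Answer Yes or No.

Yes

A valid assignment using 8 shelves:
  shelf 1: 34 = 34
  shelf 2: 33 = 33
  shelf 3: 28 = 28
  shelf 4: 26 = 26
  shelf 5: 26 = 26
  shelf 6: 26 = 26
  shelf 7: 21 + 16 = 37
  shelf 8: 20 + 16 = 36
That uses only 8 ≤ 9, so 9 shelves are enough.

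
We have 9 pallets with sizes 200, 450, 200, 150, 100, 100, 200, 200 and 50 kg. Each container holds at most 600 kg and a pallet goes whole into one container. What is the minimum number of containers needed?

3

Total = 450 + 200 + 200 + 200 + 200 + 150 + 100 + 100 + 50 = 1650 kg.
Lower bound: ⌈1650/600⌉ = 3 containers.
A packing using 3 containers:
  container 1: 450 + 150 = 600
  container 2: 200 + 200 + 200 = 600
  container 3: 200 + 100 + 100 + 50 = 450
This matches the lower bound, so 3 is optimal.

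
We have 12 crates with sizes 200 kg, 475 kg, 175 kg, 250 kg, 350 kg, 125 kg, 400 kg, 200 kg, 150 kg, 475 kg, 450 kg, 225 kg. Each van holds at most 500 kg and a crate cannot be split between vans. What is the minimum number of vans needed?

Total = 475 + 475 + 450 + 400 + 350 + 250 + 225 + 200 + 200 + 175 + 150 + 125 = 3475 kg.
Lower bound: ⌈3475/500⌉ = 7 vans.
A packing using 8 vans:
  van 1: 475 = 475
  van 2: 475 = 475
  van 3: 450 = 450
  van 4: 400 = 400
  van 5: 350 + 150 = 500
  van 6: 250 + 225 = 475
  van 7: 200 + 200 = 400
  van 8: 175 + 125 = 300
No arrangement into 7 vans stays within capacity, so 8 is optimal.

8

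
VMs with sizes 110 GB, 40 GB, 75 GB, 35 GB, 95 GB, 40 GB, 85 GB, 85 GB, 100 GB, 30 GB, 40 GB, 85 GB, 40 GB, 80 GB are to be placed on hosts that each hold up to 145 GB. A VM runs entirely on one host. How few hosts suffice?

Total = 110 + 100 + 95 + 85 + 85 + 85 + 80 + 75 + 40 + 40 + 40 + 40 + 35 + 30 = 940 GB.
Lower bound: ⌈940/145⌉ = 7 hosts.
Also, 8 VMs each exceed 145/2 GB, and no two of those can share a host, so at least 8 hosts are needed.
A packing using 8 hosts:
  host 1: 110 + 35 = 145
  host 2: 100 + 40 = 140
  host 3: 95 + 40 = 135
  host 4: 85 + 40 = 125
  host 5: 85 + 40 = 125
  host 6: 85 + 30 = 115
  host 7: 80 = 80
  host 8: 75 = 75
This matches the lower bound, so 8 is optimal.

8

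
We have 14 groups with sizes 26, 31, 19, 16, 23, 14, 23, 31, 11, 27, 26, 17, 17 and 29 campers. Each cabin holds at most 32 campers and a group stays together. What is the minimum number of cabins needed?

12

Total = 31 + 31 + 29 + 27 + 26 + 26 + 23 + 23 + 19 + 17 + 17 + 16 + 14 + 11 = 310 campers.
Lower bound: ⌈310/32⌉ = 10 cabins.
Also, 11 groups each exceed 16 campers, and no two of those can share a cabin, so at least 11 cabins are needed.
A packing using 12 cabins:
  cabin 1: 31 = 31
  cabin 2: 31 = 31
  cabin 3: 29 = 29
  cabin 4: 27 = 27
  cabin 5: 26 = 26
  cabin 6: 26 = 26
  cabin 7: 23 = 23
  cabin 8: 23 = 23
  cabin 9: 19 + 11 = 30
  cabin 10: 17 + 14 = 31
  cabin 11: 17 = 17
  cabin 12: 16 = 16
No arrangement into 11 cabins stays within capacity, so 12 is optimal.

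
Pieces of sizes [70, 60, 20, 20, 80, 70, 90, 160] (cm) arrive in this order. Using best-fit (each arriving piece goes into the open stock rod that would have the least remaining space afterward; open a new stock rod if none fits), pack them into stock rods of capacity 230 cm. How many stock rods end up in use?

  70 → stock rod 1 (new)  [load 70/230]
  60 → stock rod 1  [load 130/230]
  20 → stock rod 1  [load 150/230]
  20 → stock rod 1  [load 170/230]
  80 → stock rod 2 (new)  [load 80/230]
  70 → stock rod 2  [load 150/230]
  90 → stock rod 3 (new)  [load 90/230]
  160 → stock rod 4 (new)  [load 160/230]
4 stock rods opened.

4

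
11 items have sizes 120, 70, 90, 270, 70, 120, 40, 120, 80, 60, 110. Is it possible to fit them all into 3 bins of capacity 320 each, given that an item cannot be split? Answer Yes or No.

No

Total = 1150; ⌈1150/320⌉ = 4.
At least 4 bins are required, but only 3 are allowed.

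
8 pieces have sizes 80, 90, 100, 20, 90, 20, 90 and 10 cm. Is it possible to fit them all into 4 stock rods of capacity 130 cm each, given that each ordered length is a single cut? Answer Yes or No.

No

Total = 500 cm; ⌈500/130⌉ = 4.
5 pieces each exceed half the capacity and cannot share a stock rod, forcing at least 5 stock rods.
At least 5 stock rods are required, but only 4 are allowed.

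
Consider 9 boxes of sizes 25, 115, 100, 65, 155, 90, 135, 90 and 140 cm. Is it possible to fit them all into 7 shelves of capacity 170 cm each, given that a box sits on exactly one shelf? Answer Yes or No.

Yes

A valid assignment using 7 shelves:
  shelf 1: 155 = 155
  shelf 2: 140 + 25 = 165
  shelf 3: 135 = 135
  shelf 4: 115 = 115
  shelf 5: 100 + 65 = 165
  shelf 6: 90 = 90
  shelf 7: 90 = 90
Every load is within 170 cm, so 7 shelves suffice.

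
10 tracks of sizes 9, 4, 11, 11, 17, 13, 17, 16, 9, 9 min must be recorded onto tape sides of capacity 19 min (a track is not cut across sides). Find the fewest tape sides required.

Total = 17 + 17 + 16 + 13 + 11 + 11 + 9 + 9 + 9 + 4 = 116 min.
Lower bound: ⌈116/19⌉ = 7 tape sides.
A packing using 8 tape sides:
  side 1: 17 = 17
  side 2: 17 = 17
  side 3: 16 = 16
  side 4: 13 + 4 = 17
  side 5: 11 = 11
  side 6: 11 = 11
  side 7: 9 + 9 = 18
  side 8: 9 = 9
No arrangement into 7 tape sides stays within capacity, so 8 is optimal.

8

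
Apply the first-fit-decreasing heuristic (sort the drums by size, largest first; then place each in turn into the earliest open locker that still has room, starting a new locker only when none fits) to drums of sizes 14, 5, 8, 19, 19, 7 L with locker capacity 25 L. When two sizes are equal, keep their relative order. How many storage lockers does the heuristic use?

4

Sorted descending: 19, 19, 14, 8, 7, 5.
  19 → locker 1 (new)  [load 19/25]
  19 → locker 2 (new)  [load 19/25]
  14 → locker 3 (new)  [load 14/25]
  8 → locker 3  [load 22/25]
  7 → locker 4 (new)  [load 7/25]
  5 → locker 1  [load 24/25]
4 storage lockers opened.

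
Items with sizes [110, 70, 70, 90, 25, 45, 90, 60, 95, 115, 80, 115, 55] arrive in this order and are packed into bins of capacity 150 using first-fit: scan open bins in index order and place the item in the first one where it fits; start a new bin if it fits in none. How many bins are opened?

  110 → bin 1 (new)  [load 110/150]
  70 → bin 2 (new)  [load 70/150]
  70 → bin 2  [load 140/150]
  90 → bin 3 (new)  [load 90/150]
  25 → bin 1  [load 135/150]
  45 → bin 3  [load 135/150]
  90 → bin 4 (new)  [load 90/150]
  60 → bin 4  [load 150/150]
  95 → bin 5 (new)  [load 95/150]
  115 → bin 6 (new)  [load 115/150]
  80 → bin 7 (new)  [load 80/150]
  115 → bin 8 (new)  [load 115/150]
  55 → bin 5  [load 150/150]
8 bins opened.

8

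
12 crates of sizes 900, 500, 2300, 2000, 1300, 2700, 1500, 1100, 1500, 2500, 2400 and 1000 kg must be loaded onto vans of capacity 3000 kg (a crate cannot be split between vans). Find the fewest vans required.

Total = 2700 + 2500 + 2400 + 2300 + 2000 + 1500 + 1500 + 1300 + 1100 + 1000 + 900 + 500 = 19700 kg.
Lower bound: ⌈19700/3000⌉ = 7 vans.
A packing using 8 vans:
  van 1: 2700 = 2700
  van 2: 2500 + 500 = 3000
  van 3: 2400 = 2400
  van 4: 2300 = 2300
  van 5: 2000 + 1000 = 3000
  van 6: 1500 + 1500 = 3000
  van 7: 1300 + 1100 = 2400
  van 8: 900 = 900
No arrangement into 7 vans stays within capacity, so 8 is optimal.

8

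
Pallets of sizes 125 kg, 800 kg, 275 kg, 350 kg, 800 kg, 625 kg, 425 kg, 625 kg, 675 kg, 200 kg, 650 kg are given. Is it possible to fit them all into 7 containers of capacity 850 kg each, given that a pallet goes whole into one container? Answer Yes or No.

No

Total = 5550 kg; ⌈5550/850⌉ = 7.
The bound of 7 does not rule out 7, but exhaustive search shows no assignment into 7 containers of capacity 850 kg exists — the minimum is 8.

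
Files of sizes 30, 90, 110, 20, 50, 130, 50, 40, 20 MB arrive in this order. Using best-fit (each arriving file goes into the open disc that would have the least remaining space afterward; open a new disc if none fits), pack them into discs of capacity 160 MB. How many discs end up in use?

  30 → disc 1 (new)  [load 30/160]
  90 → disc 1  [load 120/160]
  110 → disc 2 (new)  [load 110/160]
  20 → disc 1  [load 140/160]
  50 → disc 2  [load 160/160]
  130 → disc 3 (new)  [load 130/160]
  50 → disc 4 (new)  [load 50/160]
  40 → disc 4  [load 90/160]
  20 → disc 1  [load 160/160]
4 discs opened.

4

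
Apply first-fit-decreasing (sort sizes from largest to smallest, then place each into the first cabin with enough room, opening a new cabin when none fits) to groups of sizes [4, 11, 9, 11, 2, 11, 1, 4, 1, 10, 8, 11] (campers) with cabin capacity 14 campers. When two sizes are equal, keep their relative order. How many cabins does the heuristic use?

Sorted descending: 11, 11, 11, 11, 10, 9, 8, 4, 4, 2, 1, 1.
  11 → cabin 1 (new)  [load 11/14]
  11 → cabin 2 (new)  [load 11/14]
  11 → cabin 3 (new)  [load 11/14]
  11 → cabin 4 (new)  [load 11/14]
  10 → cabin 5 (new)  [load 10/14]
  9 → cabin 6 (new)  [load 9/14]
  8 → cabin 7 (new)  [load 8/14]
  4 → cabin 5  [load 14/14]
  4 → cabin 6  [load 13/14]
  2 → cabin 1  [load 13/14]
  1 → cabin 1  [load 14/14]
  1 → cabin 2  [load 12/14]
7 cabins opened.

7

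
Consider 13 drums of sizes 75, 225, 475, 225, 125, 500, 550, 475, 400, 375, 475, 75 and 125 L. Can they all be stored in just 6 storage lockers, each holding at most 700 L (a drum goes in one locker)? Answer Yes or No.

No

Total = 4100 L; ⌈4100/700⌉ = 6.
7 drums each exceed half the capacity and cannot share a locker, forcing at least 7 storage lockers.
At least 7 storage lockers are required, but only 6 are allowed.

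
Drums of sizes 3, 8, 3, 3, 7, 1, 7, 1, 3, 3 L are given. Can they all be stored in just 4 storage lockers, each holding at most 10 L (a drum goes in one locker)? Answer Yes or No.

A valid assignment using 4 storage lockers:
  locker 1: 8 + 1 + 1 = 10
  locker 2: 7 + 3 = 10
  locker 3: 7 + 3 = 10
  locker 4: 3 + 3 + 3 = 9
Every load is within 10 L, so 4 storage lockers suffice.

Yes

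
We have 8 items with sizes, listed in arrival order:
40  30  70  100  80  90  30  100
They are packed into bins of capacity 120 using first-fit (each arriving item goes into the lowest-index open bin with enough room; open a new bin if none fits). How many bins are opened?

6

  40 → bin 1 (new)  [load 40/120]
  30 → bin 1  [load 70/120]
  70 → bin 2 (new)  [load 70/120]
  100 → bin 3 (new)  [load 100/120]
  80 → bin 4 (new)  [load 80/120]
  90 → bin 5 (new)  [load 90/120]
  30 → bin 1  [load 100/120]
  100 → bin 6 (new)  [load 100/120]
6 bins opened.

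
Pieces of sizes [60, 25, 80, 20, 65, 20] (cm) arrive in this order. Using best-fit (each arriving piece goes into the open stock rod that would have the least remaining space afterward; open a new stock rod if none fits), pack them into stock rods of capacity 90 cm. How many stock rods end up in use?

4

  60 → stock rod 1 (new)  [load 60/90]
  25 → stock rod 1  [load 85/90]
  80 → stock rod 2 (new)  [load 80/90]
  20 → stock rod 3 (new)  [load 20/90]
  65 → stock rod 3  [load 85/90]
  20 → stock rod 4 (new)  [load 20/90]
4 stock rods opened.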